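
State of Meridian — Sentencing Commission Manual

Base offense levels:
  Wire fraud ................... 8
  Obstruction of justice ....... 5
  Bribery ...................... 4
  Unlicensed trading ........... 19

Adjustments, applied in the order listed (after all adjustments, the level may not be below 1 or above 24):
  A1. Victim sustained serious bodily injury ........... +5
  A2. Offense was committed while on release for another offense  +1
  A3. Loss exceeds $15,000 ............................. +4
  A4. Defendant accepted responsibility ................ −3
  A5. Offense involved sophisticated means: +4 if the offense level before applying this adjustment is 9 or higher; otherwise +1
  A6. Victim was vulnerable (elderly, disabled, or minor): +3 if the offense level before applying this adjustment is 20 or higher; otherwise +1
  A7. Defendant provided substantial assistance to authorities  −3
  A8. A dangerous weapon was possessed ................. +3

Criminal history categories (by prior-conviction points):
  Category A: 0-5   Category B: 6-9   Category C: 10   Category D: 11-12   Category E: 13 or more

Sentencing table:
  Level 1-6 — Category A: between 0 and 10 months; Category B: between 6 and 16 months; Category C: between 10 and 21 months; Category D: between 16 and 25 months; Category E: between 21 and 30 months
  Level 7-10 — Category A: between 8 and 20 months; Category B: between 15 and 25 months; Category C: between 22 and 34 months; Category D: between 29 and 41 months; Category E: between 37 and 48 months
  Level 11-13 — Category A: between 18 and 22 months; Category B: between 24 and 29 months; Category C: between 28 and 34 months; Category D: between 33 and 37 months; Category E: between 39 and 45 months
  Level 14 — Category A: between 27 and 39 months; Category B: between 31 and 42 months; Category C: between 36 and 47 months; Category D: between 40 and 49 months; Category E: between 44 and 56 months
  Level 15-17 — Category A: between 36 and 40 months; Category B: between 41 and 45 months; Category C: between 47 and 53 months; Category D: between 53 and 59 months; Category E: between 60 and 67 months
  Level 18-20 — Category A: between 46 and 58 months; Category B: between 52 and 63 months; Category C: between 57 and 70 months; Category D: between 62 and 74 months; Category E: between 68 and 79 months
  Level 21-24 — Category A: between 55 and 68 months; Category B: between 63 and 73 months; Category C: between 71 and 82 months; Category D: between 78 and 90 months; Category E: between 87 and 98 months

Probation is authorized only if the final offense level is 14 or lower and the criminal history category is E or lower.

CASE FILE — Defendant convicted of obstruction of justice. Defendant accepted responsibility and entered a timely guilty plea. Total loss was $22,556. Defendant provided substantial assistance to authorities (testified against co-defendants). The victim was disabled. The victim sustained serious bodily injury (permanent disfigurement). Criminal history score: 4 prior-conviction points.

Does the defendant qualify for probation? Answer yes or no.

Yes

Base offense level for obstruction of justice: 5.
A1 applies: 5 + 5 = 10.
A2 does not apply.
A3 applies: 10 + 4 = 14.
A4 applies: 14 − 3 = 11.
A5 does not apply.
A6 applies (level before this adjustment is 11 < 20, so +1): 11 + 1 = 12.
A7 applies: 12 − 3 = 9.
Final offense level: 9.
Criminal history: 4 prior points → Category A (0-5).
Level 9 falls in the 7-10 band.
Grid: Level 7-10 × Category A = 8-20 months.
Probation check: level 9 ≤ 14 and category A ≤ E → eligible.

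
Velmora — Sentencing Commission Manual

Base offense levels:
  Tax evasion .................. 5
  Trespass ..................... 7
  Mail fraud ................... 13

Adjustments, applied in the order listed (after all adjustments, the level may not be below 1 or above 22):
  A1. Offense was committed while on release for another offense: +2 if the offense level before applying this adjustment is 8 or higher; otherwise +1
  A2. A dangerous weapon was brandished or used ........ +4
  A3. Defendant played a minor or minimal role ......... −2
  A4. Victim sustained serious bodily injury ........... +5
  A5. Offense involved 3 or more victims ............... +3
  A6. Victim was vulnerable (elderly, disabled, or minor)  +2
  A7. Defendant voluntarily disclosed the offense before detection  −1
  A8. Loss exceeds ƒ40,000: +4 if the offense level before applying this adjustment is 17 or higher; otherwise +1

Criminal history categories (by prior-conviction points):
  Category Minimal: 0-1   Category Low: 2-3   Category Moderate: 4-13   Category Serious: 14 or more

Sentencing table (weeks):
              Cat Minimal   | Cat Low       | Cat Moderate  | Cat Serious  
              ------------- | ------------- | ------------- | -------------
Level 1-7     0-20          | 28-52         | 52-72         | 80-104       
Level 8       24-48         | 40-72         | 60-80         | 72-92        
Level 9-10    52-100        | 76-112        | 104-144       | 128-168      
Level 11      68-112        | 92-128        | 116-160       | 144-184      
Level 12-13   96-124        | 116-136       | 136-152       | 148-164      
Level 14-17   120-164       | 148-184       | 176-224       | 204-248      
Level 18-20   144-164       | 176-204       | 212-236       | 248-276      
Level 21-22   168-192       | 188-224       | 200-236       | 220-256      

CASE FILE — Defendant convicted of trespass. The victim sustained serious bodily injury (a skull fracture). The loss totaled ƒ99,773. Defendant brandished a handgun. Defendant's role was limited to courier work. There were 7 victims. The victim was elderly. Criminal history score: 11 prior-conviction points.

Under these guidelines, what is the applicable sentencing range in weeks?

200-236 weeks

Base offense level for trespass: 7.
A2 applies: 7 + 4 = 11.
A3 applies: 11 − 2 = 9.
A4 applies: 9 + 5 = 14.
A5 applies: 14 + 3 = 17.
A6 applies: 17 + 2 = 19.
A8 applies (level before this adjustment is 19 ≥ 17, so +4): 19 + 4 = 23.
Level 23 exceeds the maximum of 22; capped at 22.
Final offense level: 22.
Criminal history: 11 prior points → Category Moderate (4-13).
Level 22 falls in the 21-22 band.
Grid: Level 21-22 × Category Moderate = 200-236 weeks.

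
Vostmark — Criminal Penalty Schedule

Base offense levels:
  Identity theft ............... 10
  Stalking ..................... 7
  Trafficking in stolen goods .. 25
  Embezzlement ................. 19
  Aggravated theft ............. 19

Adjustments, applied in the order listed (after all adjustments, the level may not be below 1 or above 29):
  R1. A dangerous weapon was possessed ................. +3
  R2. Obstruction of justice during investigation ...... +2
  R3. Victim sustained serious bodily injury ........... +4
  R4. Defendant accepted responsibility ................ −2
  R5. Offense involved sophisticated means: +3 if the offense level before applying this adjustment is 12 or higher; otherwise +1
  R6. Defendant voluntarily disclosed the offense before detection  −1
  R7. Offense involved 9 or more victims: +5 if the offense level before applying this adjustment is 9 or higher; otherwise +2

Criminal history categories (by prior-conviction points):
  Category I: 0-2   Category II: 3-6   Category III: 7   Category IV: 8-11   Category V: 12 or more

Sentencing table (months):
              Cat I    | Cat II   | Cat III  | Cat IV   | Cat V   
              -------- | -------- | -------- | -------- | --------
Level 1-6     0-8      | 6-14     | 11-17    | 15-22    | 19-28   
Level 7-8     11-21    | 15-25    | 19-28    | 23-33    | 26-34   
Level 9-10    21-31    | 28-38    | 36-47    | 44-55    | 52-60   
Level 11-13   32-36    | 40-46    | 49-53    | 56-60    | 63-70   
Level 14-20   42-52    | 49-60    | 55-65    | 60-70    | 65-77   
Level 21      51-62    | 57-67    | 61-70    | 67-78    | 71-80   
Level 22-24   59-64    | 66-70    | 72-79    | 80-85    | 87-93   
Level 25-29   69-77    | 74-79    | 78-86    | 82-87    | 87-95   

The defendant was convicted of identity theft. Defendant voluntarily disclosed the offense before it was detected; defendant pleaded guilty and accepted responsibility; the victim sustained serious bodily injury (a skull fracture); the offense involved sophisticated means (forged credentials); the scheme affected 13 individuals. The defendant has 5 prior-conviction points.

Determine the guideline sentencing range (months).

Base offense level for identity theft: 10.
R1 does not apply.
R2 does not apply.
R3 applies: 10 + 4 = 14.
R4 applies: 14 − 2 = 12.
R5 applies (level before this adjustment is 12 ≥ 12, so +3): 12 + 3 = 15.
R6 applies: 15 − 1 = 14.
R7 applies (level before this adjustment is 14 ≥ 9, so +5): 14 + 5 = 19.
Final offense level: 19.
Criminal history: 5 prior points → Category II (3-6).
Level 19 falls in the 14-20 band.
Grid: Level 14-20 × Category II = 49-60 months.

49-60 months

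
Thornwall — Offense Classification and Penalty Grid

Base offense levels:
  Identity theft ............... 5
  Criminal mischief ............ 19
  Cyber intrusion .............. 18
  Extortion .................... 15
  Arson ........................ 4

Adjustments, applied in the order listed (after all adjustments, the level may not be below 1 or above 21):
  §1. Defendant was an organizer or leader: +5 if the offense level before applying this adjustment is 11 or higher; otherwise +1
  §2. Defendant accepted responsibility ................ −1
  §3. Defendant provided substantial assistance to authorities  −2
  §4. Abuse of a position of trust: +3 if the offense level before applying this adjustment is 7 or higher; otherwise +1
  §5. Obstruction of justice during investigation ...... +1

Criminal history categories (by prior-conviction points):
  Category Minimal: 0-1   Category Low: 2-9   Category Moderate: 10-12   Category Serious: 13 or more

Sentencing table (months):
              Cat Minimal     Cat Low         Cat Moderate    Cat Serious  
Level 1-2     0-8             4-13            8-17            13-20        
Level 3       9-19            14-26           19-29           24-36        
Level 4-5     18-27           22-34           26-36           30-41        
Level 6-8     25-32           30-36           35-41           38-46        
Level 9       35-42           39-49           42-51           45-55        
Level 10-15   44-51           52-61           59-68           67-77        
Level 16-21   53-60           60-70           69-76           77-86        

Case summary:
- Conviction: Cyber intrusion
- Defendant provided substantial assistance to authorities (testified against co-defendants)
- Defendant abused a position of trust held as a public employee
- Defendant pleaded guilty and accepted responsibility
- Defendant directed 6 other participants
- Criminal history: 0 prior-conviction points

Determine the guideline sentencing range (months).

53-60 months

Base offense level for cyber intrusion: 18.
§1 applies (level before this adjustment is 18 ≥ 11, so +5): 18 + 5 = 23.
§2 applies: 23 − 1 = 22.
§3 applies: 22 − 2 = 20.
§4 applies (level before this adjustment is 20 ≥ 7, so +3): 20 + 3 = 23.
Level 23 exceeds the maximum of 21; capped at 21.
Final offense level: 21.
Criminal history: 0 prior points → Category Minimal (0-1).
Level 21 falls in the 16-21 band.
Grid: Level 16-21 × Category Minimal = 53-60 months.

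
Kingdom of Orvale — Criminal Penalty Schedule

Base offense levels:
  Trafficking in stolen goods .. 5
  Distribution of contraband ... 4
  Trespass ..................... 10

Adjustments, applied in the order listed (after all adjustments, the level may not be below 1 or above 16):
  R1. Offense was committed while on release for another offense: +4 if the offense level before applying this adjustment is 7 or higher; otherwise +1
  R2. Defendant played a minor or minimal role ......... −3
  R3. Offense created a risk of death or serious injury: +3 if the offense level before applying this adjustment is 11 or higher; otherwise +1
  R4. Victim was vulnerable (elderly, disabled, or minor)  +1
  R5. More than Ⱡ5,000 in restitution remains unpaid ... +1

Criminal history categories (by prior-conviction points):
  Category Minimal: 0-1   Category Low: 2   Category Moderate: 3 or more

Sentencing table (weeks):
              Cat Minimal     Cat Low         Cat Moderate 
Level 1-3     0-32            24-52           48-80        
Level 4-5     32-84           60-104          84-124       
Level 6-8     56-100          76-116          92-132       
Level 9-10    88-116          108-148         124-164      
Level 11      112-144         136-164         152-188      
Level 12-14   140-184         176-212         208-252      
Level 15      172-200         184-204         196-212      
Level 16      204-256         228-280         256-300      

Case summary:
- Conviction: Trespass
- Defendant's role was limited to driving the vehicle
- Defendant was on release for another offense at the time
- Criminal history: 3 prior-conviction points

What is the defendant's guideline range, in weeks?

152-188 weeks

Base offense level for trespass: 10.
R1 applies (level before this adjustment is 10 ≥ 7, so +4): 10 + 4 = 14.
R2 applies: 14 − 3 = 11.
R3 does not apply.
R5 does not apply.
Final offense level: 11.
Criminal history: 3 prior points → Category Moderate (3+).
Level 11 falls in the 11 band.
Grid: Level 11 × Category Moderate = 152-188 weeks.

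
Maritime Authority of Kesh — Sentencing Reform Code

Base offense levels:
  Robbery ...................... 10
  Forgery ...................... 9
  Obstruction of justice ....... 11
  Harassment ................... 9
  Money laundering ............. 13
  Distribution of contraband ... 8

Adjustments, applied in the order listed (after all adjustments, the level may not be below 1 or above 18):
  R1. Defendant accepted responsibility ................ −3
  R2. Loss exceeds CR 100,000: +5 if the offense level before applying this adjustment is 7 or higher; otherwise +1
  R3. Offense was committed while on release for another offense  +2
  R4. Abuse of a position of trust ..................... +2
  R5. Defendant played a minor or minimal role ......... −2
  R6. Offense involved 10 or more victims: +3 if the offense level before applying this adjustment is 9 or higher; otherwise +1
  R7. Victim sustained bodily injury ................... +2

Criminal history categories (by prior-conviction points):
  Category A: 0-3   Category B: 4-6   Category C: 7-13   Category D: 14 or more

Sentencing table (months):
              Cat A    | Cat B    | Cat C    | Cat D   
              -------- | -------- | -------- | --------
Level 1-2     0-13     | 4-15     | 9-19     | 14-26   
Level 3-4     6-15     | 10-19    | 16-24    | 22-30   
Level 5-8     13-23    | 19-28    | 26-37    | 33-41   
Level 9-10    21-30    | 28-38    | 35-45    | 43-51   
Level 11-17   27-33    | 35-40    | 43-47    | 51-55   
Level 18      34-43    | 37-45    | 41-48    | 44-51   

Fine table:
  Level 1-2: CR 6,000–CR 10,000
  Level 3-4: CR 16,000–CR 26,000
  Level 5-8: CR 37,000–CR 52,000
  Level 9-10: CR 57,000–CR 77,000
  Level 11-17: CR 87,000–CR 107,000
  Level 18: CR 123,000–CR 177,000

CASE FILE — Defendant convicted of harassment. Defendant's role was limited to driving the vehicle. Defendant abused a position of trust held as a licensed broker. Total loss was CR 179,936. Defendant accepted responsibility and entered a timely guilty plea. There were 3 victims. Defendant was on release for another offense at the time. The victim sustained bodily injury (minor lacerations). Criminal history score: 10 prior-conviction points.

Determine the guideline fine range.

Base offense level for harassment: 9.
R1 applies: 9 − 3 = 6.
R2 applies (level before this adjustment is 6 < 7, so +1): 6 + 1 = 7.
R3 applies: 7 + 2 = 9.
R4 applies: 9 + 2 = 11.
R5 applies: 11 − 2 = 9.
R7 applies: 9 + 2 = 11.
Final offense level: 11.
Level 11 falls in the 11-17 band.
Fine table: Level 11-17 → CR 87,000–CR 107,000.

CR 87,000–CR 107,000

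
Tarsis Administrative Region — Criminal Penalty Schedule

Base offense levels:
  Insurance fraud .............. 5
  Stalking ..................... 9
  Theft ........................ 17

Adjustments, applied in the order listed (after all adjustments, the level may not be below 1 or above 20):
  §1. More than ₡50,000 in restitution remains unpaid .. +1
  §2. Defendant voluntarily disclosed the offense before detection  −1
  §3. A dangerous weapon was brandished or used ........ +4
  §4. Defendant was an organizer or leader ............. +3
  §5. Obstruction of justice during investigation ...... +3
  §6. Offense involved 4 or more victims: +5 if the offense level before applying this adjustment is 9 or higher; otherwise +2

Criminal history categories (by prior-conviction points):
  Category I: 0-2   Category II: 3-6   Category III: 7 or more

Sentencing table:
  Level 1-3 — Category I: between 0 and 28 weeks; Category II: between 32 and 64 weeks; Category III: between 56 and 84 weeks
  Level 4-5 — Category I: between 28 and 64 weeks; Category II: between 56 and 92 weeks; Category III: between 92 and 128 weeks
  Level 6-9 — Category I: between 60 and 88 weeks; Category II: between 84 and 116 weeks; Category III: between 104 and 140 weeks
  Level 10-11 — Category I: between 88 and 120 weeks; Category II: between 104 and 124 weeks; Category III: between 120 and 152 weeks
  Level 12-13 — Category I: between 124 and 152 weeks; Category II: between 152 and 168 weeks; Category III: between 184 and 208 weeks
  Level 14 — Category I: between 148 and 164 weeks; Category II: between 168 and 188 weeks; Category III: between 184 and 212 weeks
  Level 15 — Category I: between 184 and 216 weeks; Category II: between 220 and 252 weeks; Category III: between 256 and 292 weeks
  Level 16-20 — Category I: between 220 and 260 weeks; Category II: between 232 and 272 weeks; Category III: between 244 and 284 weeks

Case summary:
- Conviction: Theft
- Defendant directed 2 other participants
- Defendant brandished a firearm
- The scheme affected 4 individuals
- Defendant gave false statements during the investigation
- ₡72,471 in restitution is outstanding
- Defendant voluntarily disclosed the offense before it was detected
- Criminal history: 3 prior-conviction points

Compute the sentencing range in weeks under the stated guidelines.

Base offense level for theft: 17.
§1 applies: 17 + 1 = 18.
§2 applies: 18 − 1 = 17.
§3 applies: 17 + 4 = 21.
§4 applies: 21 + 3 = 24.
§5 applies: 24 + 3 = 27.
§6 applies (level before this adjustment is 27 ≥ 9, so +5): 27 + 5 = 32.
Level 32 exceeds the maximum of 20; capped at 20.
Final offense level: 20.
Criminal history: 3 prior points → Category II (3-6).
Level 20 falls in the 16-20 band.
Grid: Level 16-20 × Category II = 232-272 weeks.

232-272 weeks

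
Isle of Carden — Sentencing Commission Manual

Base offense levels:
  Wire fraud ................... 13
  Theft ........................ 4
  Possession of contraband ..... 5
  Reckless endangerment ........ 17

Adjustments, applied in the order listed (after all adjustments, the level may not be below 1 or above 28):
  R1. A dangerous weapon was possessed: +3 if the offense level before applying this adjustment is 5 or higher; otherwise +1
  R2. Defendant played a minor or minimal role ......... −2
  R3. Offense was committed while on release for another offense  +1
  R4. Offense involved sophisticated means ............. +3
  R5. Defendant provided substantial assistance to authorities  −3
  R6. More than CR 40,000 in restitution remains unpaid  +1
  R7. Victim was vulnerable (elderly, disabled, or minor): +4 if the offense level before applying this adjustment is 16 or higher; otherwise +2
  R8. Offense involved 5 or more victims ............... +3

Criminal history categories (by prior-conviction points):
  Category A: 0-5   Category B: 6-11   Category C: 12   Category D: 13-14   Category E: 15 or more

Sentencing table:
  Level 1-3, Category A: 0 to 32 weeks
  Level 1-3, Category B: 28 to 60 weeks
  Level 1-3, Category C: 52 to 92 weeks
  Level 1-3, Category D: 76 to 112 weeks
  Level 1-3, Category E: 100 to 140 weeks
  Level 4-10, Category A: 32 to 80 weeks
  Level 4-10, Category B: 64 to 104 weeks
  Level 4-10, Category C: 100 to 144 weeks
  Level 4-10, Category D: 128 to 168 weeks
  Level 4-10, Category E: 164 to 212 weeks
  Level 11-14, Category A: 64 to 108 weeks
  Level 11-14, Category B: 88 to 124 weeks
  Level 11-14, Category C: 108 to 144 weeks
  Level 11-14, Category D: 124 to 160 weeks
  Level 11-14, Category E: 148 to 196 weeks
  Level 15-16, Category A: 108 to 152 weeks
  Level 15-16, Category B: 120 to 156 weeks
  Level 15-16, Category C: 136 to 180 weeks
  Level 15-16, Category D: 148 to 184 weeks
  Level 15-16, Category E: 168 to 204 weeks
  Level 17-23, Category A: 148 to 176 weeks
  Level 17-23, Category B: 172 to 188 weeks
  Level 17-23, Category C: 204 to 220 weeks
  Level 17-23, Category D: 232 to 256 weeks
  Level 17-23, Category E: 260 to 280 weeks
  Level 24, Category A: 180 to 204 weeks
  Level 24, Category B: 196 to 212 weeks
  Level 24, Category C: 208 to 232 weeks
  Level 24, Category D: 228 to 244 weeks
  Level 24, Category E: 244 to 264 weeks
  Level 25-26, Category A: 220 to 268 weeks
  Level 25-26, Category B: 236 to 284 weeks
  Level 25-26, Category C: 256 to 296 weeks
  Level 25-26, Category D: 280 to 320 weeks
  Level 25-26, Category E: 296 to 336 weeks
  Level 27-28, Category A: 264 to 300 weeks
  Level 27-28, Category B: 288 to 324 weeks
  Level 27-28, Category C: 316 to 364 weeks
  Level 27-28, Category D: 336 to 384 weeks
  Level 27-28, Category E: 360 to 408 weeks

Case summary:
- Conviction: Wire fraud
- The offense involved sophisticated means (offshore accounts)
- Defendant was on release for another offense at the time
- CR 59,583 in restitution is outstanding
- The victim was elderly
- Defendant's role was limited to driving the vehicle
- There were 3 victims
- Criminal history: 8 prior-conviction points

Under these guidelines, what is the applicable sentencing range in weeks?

172-188 weeks

Base offense level for wire fraud: 13.
R1 does not apply.
R2 applies: 13 − 2 = 11.
R3 applies: 11 + 1 = 12.
R4 applies: 12 + 3 = 15.
R5 does not apply.
R6 applies: 15 + 1 = 16.
R7 applies (level before this adjustment is 16 ≥ 16, so +4): 16 + 4 = 20.
Final offense level: 20.
Criminal history: 8 prior points → Category B (6-11).
Level 20 falls in the 17-23 band.
Grid: Level 17-23 × Category B = 172-188 weeks.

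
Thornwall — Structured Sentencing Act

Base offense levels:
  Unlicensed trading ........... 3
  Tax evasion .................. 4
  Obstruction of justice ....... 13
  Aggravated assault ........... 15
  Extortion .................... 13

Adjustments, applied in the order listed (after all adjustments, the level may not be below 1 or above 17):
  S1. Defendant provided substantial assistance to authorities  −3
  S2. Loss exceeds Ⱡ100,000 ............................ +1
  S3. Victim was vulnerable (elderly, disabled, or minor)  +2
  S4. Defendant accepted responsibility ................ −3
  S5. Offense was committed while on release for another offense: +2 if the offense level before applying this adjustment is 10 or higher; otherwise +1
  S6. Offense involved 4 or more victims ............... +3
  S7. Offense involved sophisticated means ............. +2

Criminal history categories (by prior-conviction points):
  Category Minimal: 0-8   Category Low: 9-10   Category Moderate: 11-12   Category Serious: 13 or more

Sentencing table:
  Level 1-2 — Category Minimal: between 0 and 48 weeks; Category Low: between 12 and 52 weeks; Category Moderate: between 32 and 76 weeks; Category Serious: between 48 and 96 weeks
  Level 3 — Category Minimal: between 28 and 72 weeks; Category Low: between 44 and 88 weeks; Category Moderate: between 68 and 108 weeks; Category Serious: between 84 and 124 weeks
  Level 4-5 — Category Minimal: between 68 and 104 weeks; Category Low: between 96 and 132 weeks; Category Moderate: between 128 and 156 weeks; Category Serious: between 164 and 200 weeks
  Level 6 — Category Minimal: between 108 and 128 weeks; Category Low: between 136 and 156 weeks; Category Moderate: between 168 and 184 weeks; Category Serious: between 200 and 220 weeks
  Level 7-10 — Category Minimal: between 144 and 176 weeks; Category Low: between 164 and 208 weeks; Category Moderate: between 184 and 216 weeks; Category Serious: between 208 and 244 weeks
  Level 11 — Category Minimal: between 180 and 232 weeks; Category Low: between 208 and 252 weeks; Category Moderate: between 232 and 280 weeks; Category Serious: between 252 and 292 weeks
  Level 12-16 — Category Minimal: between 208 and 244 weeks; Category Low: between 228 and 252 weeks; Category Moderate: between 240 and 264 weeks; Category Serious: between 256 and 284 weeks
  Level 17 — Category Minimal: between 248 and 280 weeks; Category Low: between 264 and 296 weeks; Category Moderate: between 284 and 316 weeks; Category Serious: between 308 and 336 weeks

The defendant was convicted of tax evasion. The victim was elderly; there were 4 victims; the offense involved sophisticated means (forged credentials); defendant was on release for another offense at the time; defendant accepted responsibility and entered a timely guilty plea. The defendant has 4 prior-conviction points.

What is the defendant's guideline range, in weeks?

144-176 weeks

Base offense level for tax evasion: 4.
S3 applies: 4 + 2 = 6.
S4 applies: 6 − 3 = 3.
S5 applies (level before this adjustment is 3 < 10, so +1): 3 + 1 = 4.
S6 applies: 4 + 3 = 7.
S7 applies: 7 + 2 = 9.
Final offense level: 9.
Criminal history: 4 prior points → Category Minimal (0-8).
Level 9 falls in the 7-10 band.
Grid: Level 7-10 × Category Minimal = 144-176 weeks.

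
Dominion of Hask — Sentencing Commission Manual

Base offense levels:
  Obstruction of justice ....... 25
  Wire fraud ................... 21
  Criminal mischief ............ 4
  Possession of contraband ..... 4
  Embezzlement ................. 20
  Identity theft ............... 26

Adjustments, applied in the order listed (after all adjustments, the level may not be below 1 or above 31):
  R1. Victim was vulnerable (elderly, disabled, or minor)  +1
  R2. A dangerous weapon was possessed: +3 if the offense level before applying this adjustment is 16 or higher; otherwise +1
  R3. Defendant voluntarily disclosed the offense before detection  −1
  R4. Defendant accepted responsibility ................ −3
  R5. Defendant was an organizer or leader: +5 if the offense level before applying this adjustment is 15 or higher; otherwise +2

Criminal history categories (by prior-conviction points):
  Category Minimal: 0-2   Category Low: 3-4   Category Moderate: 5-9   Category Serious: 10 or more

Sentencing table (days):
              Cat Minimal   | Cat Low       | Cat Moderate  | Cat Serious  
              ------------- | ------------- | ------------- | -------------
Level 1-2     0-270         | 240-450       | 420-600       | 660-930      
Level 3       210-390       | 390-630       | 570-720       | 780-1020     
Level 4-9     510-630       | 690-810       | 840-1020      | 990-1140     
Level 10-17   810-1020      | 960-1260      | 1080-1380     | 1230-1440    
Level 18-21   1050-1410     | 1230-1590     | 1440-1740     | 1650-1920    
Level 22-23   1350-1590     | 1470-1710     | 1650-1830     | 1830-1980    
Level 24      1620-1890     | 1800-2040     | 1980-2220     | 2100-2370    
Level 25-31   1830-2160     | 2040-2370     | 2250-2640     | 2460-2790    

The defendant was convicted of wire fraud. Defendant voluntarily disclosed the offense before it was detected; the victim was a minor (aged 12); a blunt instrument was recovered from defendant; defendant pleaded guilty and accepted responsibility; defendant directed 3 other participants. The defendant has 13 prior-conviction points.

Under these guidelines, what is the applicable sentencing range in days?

Base offense level for wire fraud: 21.
R1 applies: 21 + 1 = 22.
R2 applies (level before this adjustment is 22 ≥ 16, so +3): 22 + 3 = 25.
R3 applies: 25 − 1 = 24.
R4 applies: 24 − 3 = 21.
R5 applies (level before this adjustment is 21 ≥ 15, so +5): 21 + 5 = 26.
Final offense level: 26.
Criminal history: 13 prior points → Category Serious (10+).
Level 26 falls in the 25-31 band.
Grid: Level 25-31 × Category Serious = 2460-2790 days.

2460-2790 days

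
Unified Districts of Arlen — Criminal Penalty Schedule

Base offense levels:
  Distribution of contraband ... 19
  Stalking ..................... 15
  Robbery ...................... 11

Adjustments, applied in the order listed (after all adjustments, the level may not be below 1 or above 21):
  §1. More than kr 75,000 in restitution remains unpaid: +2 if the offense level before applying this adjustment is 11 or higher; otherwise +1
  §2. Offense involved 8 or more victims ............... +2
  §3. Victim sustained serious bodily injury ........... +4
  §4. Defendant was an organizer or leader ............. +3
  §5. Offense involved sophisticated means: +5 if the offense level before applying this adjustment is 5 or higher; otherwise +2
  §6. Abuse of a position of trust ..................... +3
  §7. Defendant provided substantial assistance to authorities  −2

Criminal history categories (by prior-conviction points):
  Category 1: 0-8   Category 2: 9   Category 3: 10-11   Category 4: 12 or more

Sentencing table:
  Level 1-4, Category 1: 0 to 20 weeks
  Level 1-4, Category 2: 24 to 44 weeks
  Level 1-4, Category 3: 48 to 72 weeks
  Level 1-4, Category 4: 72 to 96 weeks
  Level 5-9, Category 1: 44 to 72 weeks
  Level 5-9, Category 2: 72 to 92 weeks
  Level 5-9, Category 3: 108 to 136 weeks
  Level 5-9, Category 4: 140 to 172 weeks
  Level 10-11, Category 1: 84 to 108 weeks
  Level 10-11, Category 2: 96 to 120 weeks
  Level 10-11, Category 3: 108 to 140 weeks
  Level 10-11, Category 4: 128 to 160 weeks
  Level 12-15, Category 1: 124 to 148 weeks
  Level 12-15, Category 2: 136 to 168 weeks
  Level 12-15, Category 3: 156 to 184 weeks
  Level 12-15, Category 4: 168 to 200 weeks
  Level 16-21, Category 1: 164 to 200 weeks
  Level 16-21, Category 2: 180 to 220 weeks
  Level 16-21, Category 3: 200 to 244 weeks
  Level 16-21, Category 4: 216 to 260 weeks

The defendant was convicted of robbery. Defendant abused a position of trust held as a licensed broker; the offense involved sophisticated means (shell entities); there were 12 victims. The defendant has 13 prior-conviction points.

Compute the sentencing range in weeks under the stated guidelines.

Base offense level for robbery: 11.
§1 does not apply.
§2 applies: 11 + 2 = 13.
§5 applies (level before this adjustment is 13 ≥ 5, so +5): 13 + 5 = 18.
§6 applies: 18 + 3 = 21.
Final offense level: 21.
Criminal history: 13 prior points → Category 4 (12+).
Level 21 falls in the 16-21 band.
Grid: Level 16-21 × Category 4 = 216-260 weeks.

216-260 weeks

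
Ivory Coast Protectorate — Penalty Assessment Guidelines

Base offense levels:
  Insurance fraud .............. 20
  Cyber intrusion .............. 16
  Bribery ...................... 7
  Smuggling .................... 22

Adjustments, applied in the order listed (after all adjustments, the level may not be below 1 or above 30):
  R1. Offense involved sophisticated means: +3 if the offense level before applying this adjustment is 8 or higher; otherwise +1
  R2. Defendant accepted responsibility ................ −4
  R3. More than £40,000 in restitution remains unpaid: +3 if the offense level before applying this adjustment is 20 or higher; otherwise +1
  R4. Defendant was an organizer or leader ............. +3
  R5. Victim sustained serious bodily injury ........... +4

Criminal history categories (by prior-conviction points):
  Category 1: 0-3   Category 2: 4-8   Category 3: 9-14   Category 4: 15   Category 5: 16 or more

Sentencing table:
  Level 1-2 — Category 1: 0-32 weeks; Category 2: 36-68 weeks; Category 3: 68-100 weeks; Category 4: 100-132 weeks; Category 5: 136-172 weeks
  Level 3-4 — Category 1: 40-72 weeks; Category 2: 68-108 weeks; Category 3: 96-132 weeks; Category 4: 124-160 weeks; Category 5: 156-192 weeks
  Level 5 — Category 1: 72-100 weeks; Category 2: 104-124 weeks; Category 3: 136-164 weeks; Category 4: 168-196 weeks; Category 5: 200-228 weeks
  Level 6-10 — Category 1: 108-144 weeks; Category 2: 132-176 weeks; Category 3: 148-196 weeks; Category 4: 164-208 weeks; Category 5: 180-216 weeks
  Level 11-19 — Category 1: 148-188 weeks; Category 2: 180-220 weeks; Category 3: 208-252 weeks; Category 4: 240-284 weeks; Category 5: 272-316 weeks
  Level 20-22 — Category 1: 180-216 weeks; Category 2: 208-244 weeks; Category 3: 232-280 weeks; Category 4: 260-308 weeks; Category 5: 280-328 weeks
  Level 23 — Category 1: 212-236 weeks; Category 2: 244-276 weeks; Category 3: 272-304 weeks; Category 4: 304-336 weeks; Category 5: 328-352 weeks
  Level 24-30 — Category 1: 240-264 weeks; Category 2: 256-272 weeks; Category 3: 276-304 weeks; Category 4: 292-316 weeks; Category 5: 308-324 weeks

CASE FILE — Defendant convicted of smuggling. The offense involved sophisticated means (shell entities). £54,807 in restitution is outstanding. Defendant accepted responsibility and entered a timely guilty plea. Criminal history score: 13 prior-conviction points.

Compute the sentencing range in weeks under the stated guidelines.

Base offense level for smuggling: 22.
R1 applies (level before this adjustment is 22 ≥ 8, so +3): 22 + 3 = 25.
R2 applies: 25 − 4 = 21.
R3 applies (level before this adjustment is 21 ≥ 20, so +3): 21 + 3 = 24.
R5 does not apply.
Final offense level: 24.
Criminal history: 13 prior points → Category 3 (9-14).
Level 24 falls in the 24-30 band.
Grid: Level 24-30 × Category 3 = 276-304 weeks.

276-304 weeks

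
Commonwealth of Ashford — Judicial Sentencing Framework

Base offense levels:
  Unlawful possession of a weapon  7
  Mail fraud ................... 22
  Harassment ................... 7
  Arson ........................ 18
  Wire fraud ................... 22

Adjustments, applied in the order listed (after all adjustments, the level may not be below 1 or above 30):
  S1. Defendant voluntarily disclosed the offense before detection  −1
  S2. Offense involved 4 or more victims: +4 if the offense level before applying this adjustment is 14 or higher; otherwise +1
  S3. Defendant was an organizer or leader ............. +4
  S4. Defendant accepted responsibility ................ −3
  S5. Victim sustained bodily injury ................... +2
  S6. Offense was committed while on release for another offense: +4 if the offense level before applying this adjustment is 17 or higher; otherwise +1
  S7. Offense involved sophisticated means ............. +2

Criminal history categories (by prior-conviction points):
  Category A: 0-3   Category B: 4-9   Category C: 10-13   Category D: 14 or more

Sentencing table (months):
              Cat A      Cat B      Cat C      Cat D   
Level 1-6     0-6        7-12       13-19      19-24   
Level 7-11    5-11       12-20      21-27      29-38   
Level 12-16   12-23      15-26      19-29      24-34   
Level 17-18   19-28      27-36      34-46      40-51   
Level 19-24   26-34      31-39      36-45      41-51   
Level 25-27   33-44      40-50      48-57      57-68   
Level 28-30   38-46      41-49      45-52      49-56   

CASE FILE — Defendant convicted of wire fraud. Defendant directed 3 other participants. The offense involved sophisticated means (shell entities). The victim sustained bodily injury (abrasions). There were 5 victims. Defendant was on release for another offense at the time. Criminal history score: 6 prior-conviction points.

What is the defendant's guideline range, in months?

Base offense level for wire fraud: 22.
S1 does not apply.
S2 applies (level before this adjustment is 22 ≥ 14, so +4): 22 + 4 = 26.
S3 applies: 26 + 4 = 30.
S4 does not apply.
S5 applies: 30 + 2 = 32.
S6 applies (level before this adjustment is 32 ≥ 17, so +4): 32 + 4 = 36.
S7 applies: 36 + 2 = 38.
Level 38 exceeds the maximum of 30; capped at 30.
Final offense level: 30.
Criminal history: 6 prior points → Category B (4-9).
Level 30 falls in the 28-30 band.
Grid: Level 28-30 × Category B = 41-49 months.

41-49 months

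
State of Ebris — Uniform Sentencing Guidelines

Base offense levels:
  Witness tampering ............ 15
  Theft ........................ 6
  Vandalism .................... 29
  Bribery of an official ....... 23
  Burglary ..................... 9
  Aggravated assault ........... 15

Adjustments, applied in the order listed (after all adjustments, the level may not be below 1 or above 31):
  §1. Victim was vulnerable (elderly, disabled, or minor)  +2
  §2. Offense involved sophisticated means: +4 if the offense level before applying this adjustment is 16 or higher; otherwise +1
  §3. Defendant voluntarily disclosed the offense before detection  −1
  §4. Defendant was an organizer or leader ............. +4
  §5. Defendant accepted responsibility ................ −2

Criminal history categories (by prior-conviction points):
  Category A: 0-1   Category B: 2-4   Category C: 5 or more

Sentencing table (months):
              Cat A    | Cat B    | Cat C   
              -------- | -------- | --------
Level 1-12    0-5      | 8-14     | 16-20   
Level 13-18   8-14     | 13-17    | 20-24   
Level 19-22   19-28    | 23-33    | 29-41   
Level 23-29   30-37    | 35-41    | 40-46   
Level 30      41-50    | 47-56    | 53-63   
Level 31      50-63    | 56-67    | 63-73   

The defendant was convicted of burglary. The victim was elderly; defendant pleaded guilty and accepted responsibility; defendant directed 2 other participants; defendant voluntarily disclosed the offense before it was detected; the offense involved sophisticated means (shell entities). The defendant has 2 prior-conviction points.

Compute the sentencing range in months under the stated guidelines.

Base offense level for burglary: 9.
§1 applies: 9 + 2 = 11.
§2 applies (level before this adjustment is 11 < 16, so +1): 11 + 1 = 12.
§3 applies: 12 − 1 = 11.
§4 applies: 11 + 4 = 15.
§5 applies: 15 − 2 = 13.
Final offense level: 13.
Criminal history: 2 prior points → Category B (2-4).
Level 13 falls in the 13-18 band.
Grid: Level 13-18 × Category B = 13-17 months.

13-17 months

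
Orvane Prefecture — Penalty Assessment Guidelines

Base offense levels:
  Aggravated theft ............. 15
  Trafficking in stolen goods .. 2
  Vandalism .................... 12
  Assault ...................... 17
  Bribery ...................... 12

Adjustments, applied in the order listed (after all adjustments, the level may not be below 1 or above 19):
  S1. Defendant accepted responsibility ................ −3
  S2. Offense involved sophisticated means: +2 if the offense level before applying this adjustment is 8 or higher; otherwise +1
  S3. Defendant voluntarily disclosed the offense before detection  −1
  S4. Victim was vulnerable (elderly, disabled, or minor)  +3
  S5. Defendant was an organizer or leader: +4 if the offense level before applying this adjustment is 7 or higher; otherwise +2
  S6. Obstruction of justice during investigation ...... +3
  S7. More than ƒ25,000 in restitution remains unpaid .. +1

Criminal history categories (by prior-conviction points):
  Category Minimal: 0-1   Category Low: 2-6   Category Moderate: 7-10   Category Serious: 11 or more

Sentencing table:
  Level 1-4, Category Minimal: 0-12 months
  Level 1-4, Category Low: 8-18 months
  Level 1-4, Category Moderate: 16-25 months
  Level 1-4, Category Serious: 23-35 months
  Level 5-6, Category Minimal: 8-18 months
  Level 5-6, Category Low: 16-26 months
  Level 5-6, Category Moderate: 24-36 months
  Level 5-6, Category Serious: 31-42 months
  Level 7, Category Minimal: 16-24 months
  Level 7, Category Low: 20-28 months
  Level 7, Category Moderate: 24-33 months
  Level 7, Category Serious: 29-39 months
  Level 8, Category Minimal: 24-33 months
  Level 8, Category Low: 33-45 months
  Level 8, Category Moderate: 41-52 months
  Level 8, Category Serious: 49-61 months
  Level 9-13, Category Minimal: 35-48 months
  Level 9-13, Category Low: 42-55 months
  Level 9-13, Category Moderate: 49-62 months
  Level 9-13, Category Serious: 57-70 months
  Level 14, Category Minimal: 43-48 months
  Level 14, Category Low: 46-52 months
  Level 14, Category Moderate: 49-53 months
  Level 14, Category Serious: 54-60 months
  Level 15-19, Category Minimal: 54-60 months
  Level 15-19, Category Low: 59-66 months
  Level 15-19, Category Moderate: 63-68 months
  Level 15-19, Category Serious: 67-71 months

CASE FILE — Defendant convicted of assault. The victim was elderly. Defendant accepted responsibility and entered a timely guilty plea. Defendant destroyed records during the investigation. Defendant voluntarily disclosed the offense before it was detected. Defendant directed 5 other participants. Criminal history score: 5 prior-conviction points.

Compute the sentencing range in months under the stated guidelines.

59-66 months

Base offense level for assault: 17.
S1 applies: 17 − 3 = 14.
S3 applies: 14 − 1 = 13.
S4 applies: 13 + 3 = 16.
S5 applies (level before this adjustment is 16 ≥ 7, so +4): 16 + 4 = 20.
S6 applies: 20 + 3 = 23.
S7 does not apply.
Level 23 exceeds the maximum of 19; capped at 19.
Final offense level: 19.
Criminal history: 5 prior points → Category Low (2-6).
Level 19 falls in the 15-19 band.
Grid: Level 15-19 × Category Low = 59-66 months.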